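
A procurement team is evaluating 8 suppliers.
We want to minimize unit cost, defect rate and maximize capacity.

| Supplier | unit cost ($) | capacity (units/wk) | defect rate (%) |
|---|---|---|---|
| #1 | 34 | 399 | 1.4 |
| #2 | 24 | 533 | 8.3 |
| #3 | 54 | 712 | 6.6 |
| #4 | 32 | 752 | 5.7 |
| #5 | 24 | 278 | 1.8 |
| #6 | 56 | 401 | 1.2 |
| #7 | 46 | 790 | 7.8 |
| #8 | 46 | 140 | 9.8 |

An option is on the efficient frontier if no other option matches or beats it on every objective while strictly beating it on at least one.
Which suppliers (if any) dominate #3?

#4: unit cost 32≤54, capacity 752≥712, defect rate 5.7≤6.6 — dominates #3.
Others (#1, #2, #5, #6, #7, #8) are each worse than #3 on at least one objective.

#4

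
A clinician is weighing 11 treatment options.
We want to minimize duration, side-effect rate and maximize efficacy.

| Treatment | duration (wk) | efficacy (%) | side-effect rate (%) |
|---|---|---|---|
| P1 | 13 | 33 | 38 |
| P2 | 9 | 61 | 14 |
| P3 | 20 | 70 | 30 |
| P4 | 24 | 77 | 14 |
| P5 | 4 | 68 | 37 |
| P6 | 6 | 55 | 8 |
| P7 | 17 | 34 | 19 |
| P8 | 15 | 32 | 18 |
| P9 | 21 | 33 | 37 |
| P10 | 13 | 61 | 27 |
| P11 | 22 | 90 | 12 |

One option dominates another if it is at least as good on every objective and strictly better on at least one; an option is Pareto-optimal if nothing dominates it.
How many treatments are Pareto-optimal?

P1: dominated by P2 (duration 9≤13, efficacy 61≥33, side-effect rate 14≤38).
P2: not dominated.
P3: not dominated.
P4: dominated by P11 (duration 22≤24, efficacy 90≥77, side-effect rate 12≤14).
P5: not dominated (best duration).
P6: not dominated (best side-effect rate).
P7: dominated by P2 (duration 9≤17, efficacy 61≥34, side-effect rate 14≤19).
P8: dominated by P2 (duration 9≤15, efficacy 61≥32, side-effect rate 14≤18).
P9: dominated by P2 (duration 9≤21, efficacy 61≥33, side-effect rate 14≤37).
P10: dominated by P2 (duration 9≤13, efficacy 61≥61, side-effect rate 14≤27).
P11: not dominated (best efficacy).
Pareto-optimal: P2, P3, P5, P6, P11 → 5.

5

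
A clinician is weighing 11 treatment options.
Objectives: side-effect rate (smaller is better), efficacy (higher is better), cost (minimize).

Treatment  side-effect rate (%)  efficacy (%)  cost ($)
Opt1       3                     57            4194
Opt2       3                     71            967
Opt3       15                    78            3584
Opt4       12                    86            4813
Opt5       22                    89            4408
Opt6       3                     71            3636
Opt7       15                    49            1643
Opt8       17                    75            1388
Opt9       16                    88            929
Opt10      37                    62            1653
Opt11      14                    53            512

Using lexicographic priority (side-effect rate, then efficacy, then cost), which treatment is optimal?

Opt2

First minimize side-effect rate: best is 3, kept {Opt1, Opt2, Opt6}.
Then maximize efficacy: best is 71, kept {Opt2, Opt6}.
Then minimize cost: best is 967, kept {Opt2}.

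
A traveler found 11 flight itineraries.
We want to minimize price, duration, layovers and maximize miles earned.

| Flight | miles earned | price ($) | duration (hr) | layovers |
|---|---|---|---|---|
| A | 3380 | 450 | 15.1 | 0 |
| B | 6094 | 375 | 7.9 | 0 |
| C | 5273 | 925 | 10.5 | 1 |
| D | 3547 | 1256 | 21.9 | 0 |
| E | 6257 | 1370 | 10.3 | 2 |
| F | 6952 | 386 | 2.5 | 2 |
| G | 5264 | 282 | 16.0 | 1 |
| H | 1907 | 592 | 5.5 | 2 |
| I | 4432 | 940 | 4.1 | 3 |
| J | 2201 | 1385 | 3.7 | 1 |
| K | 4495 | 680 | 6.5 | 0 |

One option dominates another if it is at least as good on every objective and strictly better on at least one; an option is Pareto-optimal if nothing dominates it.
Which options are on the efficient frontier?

B, F, G, J, K

A: dominated by B (miles earned 6094≥3380, price 375≤450, duration 7.9≤15.1, layovers 0≤0).
B: not dominated.
C: dominated by B (miles earned 6094≥5273, price 375≤925, duration 7.9≤10.5, layovers 0≤1).
D: dominated by B (miles earned 6094≥3547, price 375≤1256, duration 7.9≤21.9, layovers 0≤0).
E: dominated by F (miles earned 6952≥6257, price 386≤1370, duration 2.5≤10.3, layovers 2≤2).
F: not dominated (best miles earned).
G: not dominated (best price).
H: dominated by F (miles earned 6952≥1907, price 386≤592, duration 2.5≤5.5, layovers 2≤2).
I: dominated by F (miles earned 6952≥4432, price 386≤940, duration 2.5≤4.1, layovers 2≤3).
J: not dominated.
K: not dominated.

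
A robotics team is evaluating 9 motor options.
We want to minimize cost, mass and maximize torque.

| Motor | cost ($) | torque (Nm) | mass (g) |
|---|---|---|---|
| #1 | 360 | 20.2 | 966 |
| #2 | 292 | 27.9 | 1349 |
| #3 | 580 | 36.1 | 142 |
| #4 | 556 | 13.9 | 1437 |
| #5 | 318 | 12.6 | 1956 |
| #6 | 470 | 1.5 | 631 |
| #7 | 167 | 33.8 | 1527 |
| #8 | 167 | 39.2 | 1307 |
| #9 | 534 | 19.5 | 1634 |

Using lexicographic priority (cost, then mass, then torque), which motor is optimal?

#8

First minimize cost: best is 167, kept {#7, #8}.
Then minimize mass: best is 1307, kept {#8}.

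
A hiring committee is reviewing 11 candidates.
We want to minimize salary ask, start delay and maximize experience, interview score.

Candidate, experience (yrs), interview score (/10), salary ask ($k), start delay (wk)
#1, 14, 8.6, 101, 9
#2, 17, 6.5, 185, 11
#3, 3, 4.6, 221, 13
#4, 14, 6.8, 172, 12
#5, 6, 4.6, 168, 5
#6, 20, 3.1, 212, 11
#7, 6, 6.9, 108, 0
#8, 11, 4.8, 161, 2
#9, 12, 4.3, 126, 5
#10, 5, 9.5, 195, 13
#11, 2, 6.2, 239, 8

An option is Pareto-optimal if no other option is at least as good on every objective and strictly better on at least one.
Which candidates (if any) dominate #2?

none

#1: worse on experience (14 vs 17).
#3: worse on experience (3 vs 17).
#4: worse on experience (14 vs 17).
#5: worse on experience (6 vs 17).
#6: worse on interview score (3.1 vs 6.5).
#7: worse on experience (6 vs 17).
#8: worse on experience (11 vs 17).
#9: worse on experience (12 vs 17).
#10: worse on experience (5 vs 17).
#11: worse on experience (2 vs 17).
No option dominates #2.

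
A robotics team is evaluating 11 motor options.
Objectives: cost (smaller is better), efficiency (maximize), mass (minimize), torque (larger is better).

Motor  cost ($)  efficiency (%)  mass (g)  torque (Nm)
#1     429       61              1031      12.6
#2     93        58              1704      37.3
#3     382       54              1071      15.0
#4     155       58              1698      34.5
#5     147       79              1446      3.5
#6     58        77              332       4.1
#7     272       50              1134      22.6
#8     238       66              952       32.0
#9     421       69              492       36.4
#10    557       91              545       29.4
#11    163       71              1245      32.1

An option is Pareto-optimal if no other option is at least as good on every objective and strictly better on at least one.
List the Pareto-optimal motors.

#1: dominated by #8 (cost 238≤429, efficiency 66≥61, mass 952≤1031, torque 32.0≥12.6).
#2: not dominated (best torque).
#3: dominated by #8 (cost 238≤382, efficiency 66≥54, mass 952≤1071, torque 32.0≥15.0).
#4: not dominated.
#5: not dominated.
#6: not dominated (best cost).
#7: dominated by #8 (cost 238≤272, efficiency 66≥50, mass 952≤1134, torque 32.0≥22.6).
#8: not dominated.
#9: not dominated.
#10: not dominated (best efficiency).
#11: not dominated.

#2, #4, #5, #6, #8, #9, #10, #11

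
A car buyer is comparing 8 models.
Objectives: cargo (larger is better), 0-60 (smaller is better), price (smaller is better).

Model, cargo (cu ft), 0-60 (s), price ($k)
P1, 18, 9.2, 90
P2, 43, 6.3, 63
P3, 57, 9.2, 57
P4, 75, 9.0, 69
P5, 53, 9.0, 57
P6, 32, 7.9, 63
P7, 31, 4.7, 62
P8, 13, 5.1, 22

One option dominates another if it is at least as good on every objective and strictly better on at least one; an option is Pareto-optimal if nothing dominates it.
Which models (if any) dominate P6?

P2: cargo 43≥32, 0-60 6.3≤7.9, price 63≤63 — dominates P6.
Others (P1, P3, P4, P5, P7, P8) are each worse than P6 on at least one objective.

P2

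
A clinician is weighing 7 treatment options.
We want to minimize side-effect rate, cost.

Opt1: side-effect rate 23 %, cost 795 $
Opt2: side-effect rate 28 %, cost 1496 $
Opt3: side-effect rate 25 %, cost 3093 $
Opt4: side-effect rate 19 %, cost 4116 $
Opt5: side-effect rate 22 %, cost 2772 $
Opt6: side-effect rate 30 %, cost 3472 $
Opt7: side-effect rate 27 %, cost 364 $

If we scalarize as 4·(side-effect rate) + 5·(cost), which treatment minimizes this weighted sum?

Opt7

Opt1: 4·23 + 5·795 = 4067
Opt2: 4·28 + 5·1496 = 7592
Opt3: 4·25 + 5·3093 = 15565
Opt4: 4·19 + 5·4116 = 20656
Opt5: 4·22 + 5·2772 = 13948
Opt6: 4·30 + 5·3472 = 17480
Opt7: 4·27 + 5·364 = 1928
Lowest: Opt7 at 1928.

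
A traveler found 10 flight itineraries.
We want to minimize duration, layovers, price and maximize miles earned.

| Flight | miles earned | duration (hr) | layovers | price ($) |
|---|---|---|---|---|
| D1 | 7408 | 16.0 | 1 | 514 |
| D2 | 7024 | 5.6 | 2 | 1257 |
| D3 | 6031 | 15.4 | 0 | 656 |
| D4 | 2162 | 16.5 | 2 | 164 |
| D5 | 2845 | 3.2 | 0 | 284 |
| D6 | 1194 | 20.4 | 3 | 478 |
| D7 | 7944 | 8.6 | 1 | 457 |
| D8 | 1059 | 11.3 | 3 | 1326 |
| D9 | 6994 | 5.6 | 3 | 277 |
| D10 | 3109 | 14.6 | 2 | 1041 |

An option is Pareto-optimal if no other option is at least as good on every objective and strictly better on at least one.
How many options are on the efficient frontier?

D1: dominated by D7 (miles earned 7944≥7408, duration 8.6≤16.0, layovers 1≤1, price 457≤514).
D2: not dominated.
D3: not dominated.
D4: not dominated (best price).
D5: not dominated (best duration).
D6: dominated by D4 (miles earned 2162≥1194, duration 16.5≤20.4, layovers 2≤3, price 164≤478).
D7: not dominated (best miles earned).
D8: dominated by D2 (miles earned 7024≥1059, duration 5.6≤11.3, layovers 2≤3, price 1257≤1326).
D9: not dominated.
D10: dominated by D7 (miles earned 7944≥3109, duration 8.6≤14.6, layovers 1≤2, price 457≤1041).
Pareto-optimal: D2, D3, D4, D5, D7, D9 → 6.

6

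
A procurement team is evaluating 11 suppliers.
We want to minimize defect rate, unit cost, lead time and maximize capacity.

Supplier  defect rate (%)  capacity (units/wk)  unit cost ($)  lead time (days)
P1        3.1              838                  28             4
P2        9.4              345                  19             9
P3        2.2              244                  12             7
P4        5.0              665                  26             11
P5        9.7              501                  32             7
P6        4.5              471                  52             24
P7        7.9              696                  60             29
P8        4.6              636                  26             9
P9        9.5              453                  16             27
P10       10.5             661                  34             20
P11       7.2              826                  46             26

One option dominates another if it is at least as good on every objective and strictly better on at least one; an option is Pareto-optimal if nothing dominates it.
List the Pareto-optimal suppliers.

P1, P2, P3, P4, P8, P9

P1: not dominated (best capacity).
P2: not dominated.
P3: not dominated (best defect rate).
P4: not dominated.
P5: dominated by P1 (defect rate 3.1≤9.7, capacity 838≥501, unit cost 28≤32, lead time 4≤7).
P6: dominated by P1 (defect rate 3.1≤4.5, capacity 838≥471, unit cost 28≤52, lead time 4≤24).
P7: dominated by P1 (defect rate 3.1≤7.9, capacity 838≥696, unit cost 28≤60, lead time 4≤29).
P8: not dominated.
P9: not dominated.
P10: dominated by P1 (defect rate 3.1≤10.5, capacity 838≥661, unit cost 28≤34, lead time 4≤20).
P11: dominated by P1 (defect rate 3.1≤7.2, capacity 838≥826, unit cost 28≤46, lead time 4≤26).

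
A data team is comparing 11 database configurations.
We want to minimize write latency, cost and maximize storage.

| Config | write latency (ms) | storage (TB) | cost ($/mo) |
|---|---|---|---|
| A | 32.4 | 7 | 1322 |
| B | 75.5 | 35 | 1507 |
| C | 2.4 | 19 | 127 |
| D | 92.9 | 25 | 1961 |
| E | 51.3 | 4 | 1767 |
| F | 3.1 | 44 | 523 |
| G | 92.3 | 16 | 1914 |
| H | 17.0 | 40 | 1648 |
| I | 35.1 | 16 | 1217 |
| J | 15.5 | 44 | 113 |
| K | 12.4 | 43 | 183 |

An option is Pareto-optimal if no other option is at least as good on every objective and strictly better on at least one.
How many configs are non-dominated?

4

A: dominated by C (write latency 2.4≤32.4, storage 19≥7, cost 127≤1322).
B: dominated by F (write latency 3.1≤75.5, storage 44≥35, cost 523≤1507).
C: not dominated (best write latency).
D: dominated by B (write latency 75.5≤92.9, storage 35≥25, cost 1507≤1961).
E: dominated by A (write latency 32.4≤51.3, storage 7≥4, cost 1322≤1767).
F: not dominated.
G: dominated by B (write latency 75.5≤92.3, storage 35≥16, cost 1507≤1914).
H: dominated by F (write latency 3.1≤17.0, storage 44≥40, cost 523≤1648).
I: dominated by C (write latency 2.4≤35.1, storage 19≥16, cost 127≤1217).
J: not dominated (best cost).
K: not dominated.
Pareto-optimal: C, F, J, K → 4.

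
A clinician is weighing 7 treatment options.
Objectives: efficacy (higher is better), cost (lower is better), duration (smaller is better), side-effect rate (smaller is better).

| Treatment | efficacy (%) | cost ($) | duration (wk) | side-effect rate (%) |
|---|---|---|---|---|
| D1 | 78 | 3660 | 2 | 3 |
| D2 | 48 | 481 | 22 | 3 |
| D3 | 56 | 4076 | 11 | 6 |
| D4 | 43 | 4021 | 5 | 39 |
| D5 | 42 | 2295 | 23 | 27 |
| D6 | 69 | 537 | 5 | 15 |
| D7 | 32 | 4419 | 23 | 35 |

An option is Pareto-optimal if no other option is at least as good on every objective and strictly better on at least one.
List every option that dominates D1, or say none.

none

D2: worse on efficacy (48 vs 78).
D3: worse on efficacy (56 vs 78).
D4: worse on efficacy (43 vs 78).
D5: worse on efficacy (42 vs 78).
D6: worse on efficacy (69 vs 78).
D7: worse on efficacy (32 vs 78).
No option dominates D1.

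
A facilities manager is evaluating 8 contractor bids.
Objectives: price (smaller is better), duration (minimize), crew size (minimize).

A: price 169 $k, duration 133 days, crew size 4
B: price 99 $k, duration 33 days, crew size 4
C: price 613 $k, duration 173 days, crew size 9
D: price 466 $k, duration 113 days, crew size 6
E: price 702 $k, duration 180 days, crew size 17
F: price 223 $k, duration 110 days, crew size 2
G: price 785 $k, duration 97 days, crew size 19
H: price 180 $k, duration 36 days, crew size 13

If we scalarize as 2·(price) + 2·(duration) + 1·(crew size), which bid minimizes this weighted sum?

A: 2·169 + 2·133 + 1·4 = 608
B: 2·99 + 2·33 + 1·4 = 268
C: 2·613 + 2·173 + 1·9 = 1581
D: 2·466 + 2·113 + 1·6 = 1164
E: 2·702 + 2·180 + 1·17 = 1781
F: 2·223 + 2·110 + 1·2 = 668
G: 2·785 + 2·97 + 1·19 = 1783
H: 2·180 + 2·36 + 1·13 = 445
Lowest: B at 268.

B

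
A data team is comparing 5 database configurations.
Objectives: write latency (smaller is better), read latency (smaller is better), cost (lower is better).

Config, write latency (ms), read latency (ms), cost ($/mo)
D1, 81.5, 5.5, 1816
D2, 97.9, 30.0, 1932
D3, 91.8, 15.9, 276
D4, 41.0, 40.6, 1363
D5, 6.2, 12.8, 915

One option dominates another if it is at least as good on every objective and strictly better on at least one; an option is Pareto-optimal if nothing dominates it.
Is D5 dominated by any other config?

D1: worse on write latency (81.5 vs 6.2).
D2: worse on write latency (97.9 vs 6.2).
D3: worse on write latency (91.8 vs 6.2).
D4: worse on write latency (41.0 vs 6.2).
No option is at least as good as D5 on every objective and strictly better on one.

No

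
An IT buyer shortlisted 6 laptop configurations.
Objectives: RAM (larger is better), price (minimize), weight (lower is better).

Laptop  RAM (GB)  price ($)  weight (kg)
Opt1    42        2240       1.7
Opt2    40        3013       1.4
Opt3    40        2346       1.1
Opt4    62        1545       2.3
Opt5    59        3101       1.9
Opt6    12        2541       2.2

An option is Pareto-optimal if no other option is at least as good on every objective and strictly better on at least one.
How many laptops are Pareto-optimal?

4

Opt1: not dominated.
Opt2: dominated by Opt3 (RAM 40≥40, price 2346≤3013, weight 1.1≤1.4).
Opt3: not dominated (best weight).
Opt4: not dominated (best RAM).
Opt5: not dominated.
Opt6: dominated by Opt1 (RAM 42≥12, price 2240≤2541, weight 1.7≤2.2).
Pareto-optimal: Opt1, Opt3, Opt4, Opt5 → 4.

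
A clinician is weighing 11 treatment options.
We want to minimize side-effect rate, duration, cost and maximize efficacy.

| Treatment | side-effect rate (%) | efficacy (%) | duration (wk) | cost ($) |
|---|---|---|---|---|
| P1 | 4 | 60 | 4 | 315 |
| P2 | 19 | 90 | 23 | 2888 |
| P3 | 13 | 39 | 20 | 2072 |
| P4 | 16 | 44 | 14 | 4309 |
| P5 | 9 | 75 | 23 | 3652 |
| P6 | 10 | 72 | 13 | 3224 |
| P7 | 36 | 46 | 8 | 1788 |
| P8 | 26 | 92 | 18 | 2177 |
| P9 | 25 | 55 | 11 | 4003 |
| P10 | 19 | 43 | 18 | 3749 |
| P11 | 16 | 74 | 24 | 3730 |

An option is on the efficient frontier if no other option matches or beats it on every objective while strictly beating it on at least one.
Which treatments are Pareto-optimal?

P1: not dominated (best side-effect rate).
P2: not dominated.
P3: dominated by P1 (side-effect rate 4≤13, efficacy 60≥39, duration 4≤20, cost 315≤2072).
P4: dominated by P1 (side-effect rate 4≤16, efficacy 60≥44, duration 4≤14, cost 315≤4309).
P5: not dominated.
P6: not dominated.
P7: dominated by P1 (side-effect rate 4≤36, efficacy 60≥46, duration 4≤8, cost 315≤1788).
P8: not dominated (best efficacy).
P9: dominated by P1 (side-effect rate 4≤25, efficacy 60≥55, duration 4≤11, cost 315≤4003).
P10: dominated by P1 (side-effect rate 4≤19, efficacy 60≥43, duration 4≤18, cost 315≤3749).
P11: dominated by P5 (side-effect rate 9≤16, efficacy 75≥74, duration 23≤24, cost 3652≤3730).

P1, P2, P5, P6, P8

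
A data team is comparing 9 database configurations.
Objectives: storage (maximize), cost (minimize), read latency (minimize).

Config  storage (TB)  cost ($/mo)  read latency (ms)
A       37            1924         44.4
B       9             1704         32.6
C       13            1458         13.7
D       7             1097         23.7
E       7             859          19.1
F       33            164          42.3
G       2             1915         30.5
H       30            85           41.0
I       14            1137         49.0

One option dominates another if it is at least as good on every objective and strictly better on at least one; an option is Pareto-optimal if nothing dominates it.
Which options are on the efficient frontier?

A, C, E, F, H

A: not dominated (best storage).
B: dominated by C (storage 13≥9, cost 1458≤1704, read latency 13.7≤32.6).
C: not dominated (best read latency).
D: dominated by E (storage 7≥7, cost 859≤1097, read latency 19.1≤23.7).
E: not dominated.
F: not dominated.
G: dominated by C (storage 13≥2, cost 1458≤1915, read latency 13.7≤30.5).
H: not dominated (best cost).
I: dominated by F (storage 33≥14, cost 164≤1137, read latency 42.3≤49.0).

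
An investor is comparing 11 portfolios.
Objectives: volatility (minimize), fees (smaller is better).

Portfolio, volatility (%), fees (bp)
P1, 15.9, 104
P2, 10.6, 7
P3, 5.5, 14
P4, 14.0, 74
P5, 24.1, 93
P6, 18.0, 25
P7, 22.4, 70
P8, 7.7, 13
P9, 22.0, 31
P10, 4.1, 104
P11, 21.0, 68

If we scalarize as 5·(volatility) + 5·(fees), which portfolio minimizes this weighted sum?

P2

P1: 5·15.9 + 5·104 = 599.5
P2: 5·10.6 + 5·7 = 88.0
P3: 5·5.5 + 5·14 = 97.5
P4: 5·14.0 + 5·74 = 440.0
P5: 5·24.1 + 5·93 = 585.5
P6: 5·18.0 + 5·25 = 215.0
P7: 5·22.4 + 5·70 = 462.0
P8: 5·7.7 + 5·13 = 103.5
P9: 5·22.0 + 5·31 = 265.0
P10: 5·4.1 + 5·104 = 540.5
P11: 5·21.0 + 5·68 = 445.0
Lowest: P2 at 88.0.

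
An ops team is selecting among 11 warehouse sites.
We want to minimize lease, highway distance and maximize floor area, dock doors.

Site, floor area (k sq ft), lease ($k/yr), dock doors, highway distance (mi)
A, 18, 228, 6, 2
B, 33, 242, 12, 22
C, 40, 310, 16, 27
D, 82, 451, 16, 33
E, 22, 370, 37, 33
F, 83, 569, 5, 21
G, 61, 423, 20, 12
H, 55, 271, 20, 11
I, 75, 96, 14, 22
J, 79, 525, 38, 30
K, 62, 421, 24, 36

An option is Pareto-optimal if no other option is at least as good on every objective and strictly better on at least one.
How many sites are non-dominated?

9

A: not dominated (best highway distance).
B: dominated by I (floor area 75≥33, lease 96≤242, dock doors 14≥12, highway distance 22≤22).
C: dominated by H (floor area 55≥40, lease 271≤310, dock doors 20≥16, highway distance 11≤27).
D: not dominated.
E: not dominated.
F: not dominated (best floor area).
G: not dominated.
H: not dominated.
I: not dominated (best lease).
J: not dominated (best dock doors).
K: not dominated.
Pareto-optimal: A, D, E, F, G, H, I, J, K → 9.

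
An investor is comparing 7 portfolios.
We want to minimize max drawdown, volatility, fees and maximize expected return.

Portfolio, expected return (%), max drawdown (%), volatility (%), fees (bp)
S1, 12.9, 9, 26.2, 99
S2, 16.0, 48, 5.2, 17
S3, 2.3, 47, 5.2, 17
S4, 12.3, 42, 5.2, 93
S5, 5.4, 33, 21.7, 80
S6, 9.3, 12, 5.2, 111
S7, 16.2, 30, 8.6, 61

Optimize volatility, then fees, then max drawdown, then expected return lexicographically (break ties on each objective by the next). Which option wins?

S3

First minimize volatility: best is 5.2, kept {S2, S3, S4, S6}.
Then minimize fees: best is 17, kept {S2, S3}.
Then minimize max drawdown: best is 47, kept {S3}.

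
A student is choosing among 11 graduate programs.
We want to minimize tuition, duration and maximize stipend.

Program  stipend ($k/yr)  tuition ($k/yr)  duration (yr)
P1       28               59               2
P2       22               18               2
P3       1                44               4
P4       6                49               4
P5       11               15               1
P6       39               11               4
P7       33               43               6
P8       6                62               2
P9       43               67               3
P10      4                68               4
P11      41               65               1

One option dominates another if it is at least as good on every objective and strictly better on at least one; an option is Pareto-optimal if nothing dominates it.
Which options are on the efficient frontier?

P1, P2, P5, P6, P9, P11

P1: not dominated.
P2: not dominated.
P3: dominated by P2 (stipend 22≥1, tuition 18≤44, duration 2≤4).
P4: dominated by P2 (stipend 22≥6, tuition 18≤49, duration 2≤4).
P5: not dominated.
P6: not dominated (best tuition).
P7: dominated by P6 (stipend 39≥33, tuition 11≤43, duration 4≤6).
P8: dominated by P1 (stipend 28≥6, tuition 59≤62, duration 2≤2).
P9: not dominated (best stipend).
P10: dominated by P1 (stipend 28≥4, tuition 59≤68, duration 2≤4).
P11: not dominated.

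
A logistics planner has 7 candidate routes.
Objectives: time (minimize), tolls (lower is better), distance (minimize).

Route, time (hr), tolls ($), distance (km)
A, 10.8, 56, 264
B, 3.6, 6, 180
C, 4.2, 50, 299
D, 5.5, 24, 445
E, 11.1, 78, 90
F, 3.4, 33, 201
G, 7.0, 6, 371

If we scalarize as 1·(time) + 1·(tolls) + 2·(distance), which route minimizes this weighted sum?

E

A: 1·10.8 + 1·56 + 2·264 = 594.8
B: 1·3.6 + 1·6 + 2·180 = 369.6
C: 1·4.2 + 1·50 + 2·299 = 652.2
D: 1·5.5 + 1·24 + 2·445 = 919.5
E: 1·11.1 + 1·78 + 2·90 = 269.1
F: 1·3.4 + 1·33 + 2·201 = 438.4
G: 1·7.0 + 1·6 + 2·371 = 755.0
Lowest: E at 269.1.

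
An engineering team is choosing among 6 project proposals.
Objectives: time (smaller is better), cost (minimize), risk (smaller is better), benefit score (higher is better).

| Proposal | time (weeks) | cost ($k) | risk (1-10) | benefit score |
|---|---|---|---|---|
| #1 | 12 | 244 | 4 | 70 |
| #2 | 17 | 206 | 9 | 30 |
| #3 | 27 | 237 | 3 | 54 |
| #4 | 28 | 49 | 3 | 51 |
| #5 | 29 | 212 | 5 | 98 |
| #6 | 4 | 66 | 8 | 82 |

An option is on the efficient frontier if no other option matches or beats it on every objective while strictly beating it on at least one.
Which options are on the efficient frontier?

#1, #3, #4, #5, #6

#1: not dominated.
#2: dominated by #6 (time 4≤17, cost 66≤206, risk 8≤9, benefit score 82≥30).
#3: not dominated.
#4: not dominated (best cost).
#5: not dominated (best benefit score).
#6: not dominated (best time).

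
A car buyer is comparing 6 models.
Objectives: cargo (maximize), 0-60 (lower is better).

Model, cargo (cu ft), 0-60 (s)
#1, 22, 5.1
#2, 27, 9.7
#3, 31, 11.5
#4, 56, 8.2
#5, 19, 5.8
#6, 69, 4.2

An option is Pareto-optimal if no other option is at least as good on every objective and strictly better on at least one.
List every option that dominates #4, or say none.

#6: cargo 69≥56, 0-60 4.2≤8.2 — dominates #4.
Others (#1, #2, #3, #5) are each worse than #4 on at least one objective.

#6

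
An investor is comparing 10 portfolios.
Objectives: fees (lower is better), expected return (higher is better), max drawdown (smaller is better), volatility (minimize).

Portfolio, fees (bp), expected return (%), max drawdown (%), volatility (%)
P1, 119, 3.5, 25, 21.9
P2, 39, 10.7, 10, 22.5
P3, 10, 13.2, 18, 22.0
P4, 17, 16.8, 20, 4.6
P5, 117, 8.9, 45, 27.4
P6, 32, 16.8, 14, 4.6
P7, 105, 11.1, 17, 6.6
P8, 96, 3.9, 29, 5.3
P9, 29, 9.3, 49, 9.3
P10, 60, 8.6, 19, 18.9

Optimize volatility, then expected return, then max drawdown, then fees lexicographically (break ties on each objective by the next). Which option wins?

P6

First minimize volatility: best is 4.6, kept {P4, P6}.
Then maximize expected return: best is 16.8, kept {P4, P6}.
Then minimize max drawdown: best is 14, kept {P6}.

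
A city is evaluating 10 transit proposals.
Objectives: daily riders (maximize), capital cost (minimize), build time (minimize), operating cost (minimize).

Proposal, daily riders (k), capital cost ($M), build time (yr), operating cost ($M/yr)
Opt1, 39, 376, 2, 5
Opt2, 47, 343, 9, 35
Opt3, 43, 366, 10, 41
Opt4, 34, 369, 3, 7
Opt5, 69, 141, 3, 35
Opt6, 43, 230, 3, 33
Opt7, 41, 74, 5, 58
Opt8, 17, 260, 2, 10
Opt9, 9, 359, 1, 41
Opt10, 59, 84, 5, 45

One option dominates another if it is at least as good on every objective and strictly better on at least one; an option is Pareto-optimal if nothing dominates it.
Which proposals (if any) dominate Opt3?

Opt2: daily riders 47≥43, capital cost 343≤366, build time 9≤10, operating cost 35≤41 — dominates Opt3.
Opt5: daily riders 69≥43, capital cost 141≤366, build time 3≤10, operating cost 35≤41 — dominates Opt3.
Opt6: daily riders 43≥43, capital cost 230≤366, build time 3≤10, operating cost 33≤41 — dominates Opt3.
Others (Opt1, Opt4, Opt7, Opt8, Opt9, Opt10) are each worse than Opt3 on at least one objective.

Opt2, Opt5, Opt6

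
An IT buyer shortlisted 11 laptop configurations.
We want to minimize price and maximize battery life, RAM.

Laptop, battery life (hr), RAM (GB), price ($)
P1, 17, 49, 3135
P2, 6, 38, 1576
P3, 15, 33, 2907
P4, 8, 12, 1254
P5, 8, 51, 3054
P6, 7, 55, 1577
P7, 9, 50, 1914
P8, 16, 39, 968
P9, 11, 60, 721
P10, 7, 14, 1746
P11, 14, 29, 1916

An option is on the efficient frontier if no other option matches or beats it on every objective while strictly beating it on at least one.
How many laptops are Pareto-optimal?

3

P1: not dominated (best battery life).
P2: dominated by P8 (battery life 16≥6, RAM 39≥38, price 968≤1576).
P3: dominated by P8 (battery life 16≥15, RAM 39≥33, price 968≤2907).
P4: dominated by P8 (battery life 16≥8, RAM 39≥12, price 968≤1254).
P5: dominated by P9 (battery life 11≥8, RAM 60≥51, price 721≤3054).
P6: dominated by P9 (battery life 11≥7, RAM 60≥55, price 721≤1577).
P7: dominated by P9 (battery life 11≥9, RAM 60≥50, price 721≤1914).
P8: not dominated.
P9: not dominated (best RAM).
P10: dominated by P6 (battery life 7≥7, RAM 55≥14, price 1577≤1746).
P11: dominated by P8 (battery life 16≥14, RAM 39≥29, price 968≤1916).
Pareto-optimal: P1, P8, P9 → 3.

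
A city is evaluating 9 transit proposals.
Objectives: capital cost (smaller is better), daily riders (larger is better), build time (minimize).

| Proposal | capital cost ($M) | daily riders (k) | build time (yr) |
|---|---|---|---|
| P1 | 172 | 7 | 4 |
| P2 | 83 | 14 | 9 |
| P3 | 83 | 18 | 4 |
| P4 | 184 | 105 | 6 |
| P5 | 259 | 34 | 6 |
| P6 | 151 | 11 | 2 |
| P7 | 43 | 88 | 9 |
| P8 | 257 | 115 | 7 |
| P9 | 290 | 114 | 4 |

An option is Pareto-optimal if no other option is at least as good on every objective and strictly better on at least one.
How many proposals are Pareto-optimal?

6

P1: dominated by P3 (capital cost 83≤172, daily riders 18≥7, build time 4≤4).
P2: dominated by P3 (capital cost 83≤83, daily riders 18≥14, build time 4≤9).
P3: not dominated.
P4: not dominated.
P5: dominated by P4 (capital cost 184≤259, daily riders 105≥34, build time 6≤6).
P6: not dominated (best build time).
P7: not dominated (best capital cost).
P8: not dominated (best daily riders).
P9: not dominated.
Pareto-optimal: P3, P4, P6, P7, P8, P9 → 6.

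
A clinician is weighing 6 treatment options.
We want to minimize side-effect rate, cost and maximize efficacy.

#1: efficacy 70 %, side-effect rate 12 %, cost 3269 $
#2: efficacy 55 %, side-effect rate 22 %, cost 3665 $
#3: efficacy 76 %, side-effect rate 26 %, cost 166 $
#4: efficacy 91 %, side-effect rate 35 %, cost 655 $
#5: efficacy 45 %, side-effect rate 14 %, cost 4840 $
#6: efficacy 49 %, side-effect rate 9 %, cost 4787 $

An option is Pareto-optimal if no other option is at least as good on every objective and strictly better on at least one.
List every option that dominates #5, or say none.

#1: efficacy 70≥45, side-effect rate 12≤14, cost 3269≤4840 — dominates #5.
#6: efficacy 49≥45, side-effect rate 9≤14, cost 4787≤4840 — dominates #5.
Others (#2, #3, #4) are each worse than #5 on at least one objective.

#1, #6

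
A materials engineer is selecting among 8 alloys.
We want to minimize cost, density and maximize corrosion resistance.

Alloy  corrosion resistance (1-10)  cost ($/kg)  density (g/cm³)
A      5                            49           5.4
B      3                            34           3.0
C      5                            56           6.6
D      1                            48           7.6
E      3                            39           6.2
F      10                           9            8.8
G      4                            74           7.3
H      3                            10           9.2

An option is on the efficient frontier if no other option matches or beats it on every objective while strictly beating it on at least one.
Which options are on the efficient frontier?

A, B, F

A: not dominated.
B: not dominated (best density).
C: dominated by A (corrosion resistance 5≥5, cost 49≤56, density 5.4≤6.6).
D: dominated by B (corrosion resistance 3≥1, cost 34≤48, density 3.0≤7.6).
E: dominated by B (corrosion resistance 3≥3, cost 34≤39, density 3.0≤6.2).
F: not dominated (best corrosion resistance).
G: dominated by A (corrosion resistance 5≥4, cost 49≤74, density 5.4≤7.3).
H: dominated by F (corrosion resistance 10≥3, cost 9≤10, density 8.8≤9.2).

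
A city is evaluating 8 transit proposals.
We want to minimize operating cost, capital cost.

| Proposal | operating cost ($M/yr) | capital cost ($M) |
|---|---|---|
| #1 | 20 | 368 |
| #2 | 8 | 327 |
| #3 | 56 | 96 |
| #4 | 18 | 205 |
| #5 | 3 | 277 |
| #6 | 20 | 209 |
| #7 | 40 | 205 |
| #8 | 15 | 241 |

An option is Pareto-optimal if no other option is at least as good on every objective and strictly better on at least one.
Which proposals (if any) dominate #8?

#1: worse on operating cost (20 vs 15).
#2: worse on capital cost (327 vs 241).
#3: worse on operating cost (56 vs 15).
#4: worse on operating cost (18 vs 15).
#5: worse on capital cost (277 vs 241).
#6: worse on operating cost (20 vs 15).
#7: worse on operating cost (40 vs 15).
No option dominates #8.

none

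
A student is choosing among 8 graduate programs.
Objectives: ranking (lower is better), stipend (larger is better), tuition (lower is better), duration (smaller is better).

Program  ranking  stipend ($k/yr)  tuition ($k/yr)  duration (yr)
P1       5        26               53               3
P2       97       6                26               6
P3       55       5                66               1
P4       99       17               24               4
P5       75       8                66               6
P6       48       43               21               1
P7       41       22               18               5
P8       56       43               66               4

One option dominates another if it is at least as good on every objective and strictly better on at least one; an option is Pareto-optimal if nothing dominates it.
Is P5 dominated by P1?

P1 vs P5: ranking 5≤75, stipend 26≥8, tuition 53≤66, duration 3≤6 — P1 is at least as good on every objective with at least one strict improvement.

Yes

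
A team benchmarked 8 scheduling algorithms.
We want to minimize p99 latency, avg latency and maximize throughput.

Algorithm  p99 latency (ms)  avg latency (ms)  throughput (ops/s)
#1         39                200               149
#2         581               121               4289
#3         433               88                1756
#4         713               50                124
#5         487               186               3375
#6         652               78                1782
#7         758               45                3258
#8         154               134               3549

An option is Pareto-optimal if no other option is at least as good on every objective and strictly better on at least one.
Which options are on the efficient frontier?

#1, #2, #3, #4, #6, #7, #8

#1: not dominated (best p99 latency).
#2: not dominated (best throughput).
#3: not dominated.
#4: not dominated.
#5: dominated by #8 (p99 latency 154≤487, avg latency 134≤186, throughput 3549≥3375).
#6: not dominated.
#7: not dominated (best avg latency).
#8: not dominated.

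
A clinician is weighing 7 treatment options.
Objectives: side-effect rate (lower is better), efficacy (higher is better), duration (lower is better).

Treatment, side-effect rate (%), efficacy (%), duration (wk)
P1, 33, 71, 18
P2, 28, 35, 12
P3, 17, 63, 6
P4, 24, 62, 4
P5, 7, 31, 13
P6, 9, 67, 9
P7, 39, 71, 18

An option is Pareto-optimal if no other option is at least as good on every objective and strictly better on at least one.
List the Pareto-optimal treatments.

P1, P3, P4, P5, P6

P1: not dominated.
P2: dominated by P3 (side-effect rate 17≤28, efficacy 63≥35, duration 6≤12).
P3: not dominated.
P4: not dominated (best duration).
P5: not dominated (best side-effect rate).
P6: not dominated.
P7: dominated by P1 (side-effect rate 33≤39, efficacy 71≥71, duration 18≤18).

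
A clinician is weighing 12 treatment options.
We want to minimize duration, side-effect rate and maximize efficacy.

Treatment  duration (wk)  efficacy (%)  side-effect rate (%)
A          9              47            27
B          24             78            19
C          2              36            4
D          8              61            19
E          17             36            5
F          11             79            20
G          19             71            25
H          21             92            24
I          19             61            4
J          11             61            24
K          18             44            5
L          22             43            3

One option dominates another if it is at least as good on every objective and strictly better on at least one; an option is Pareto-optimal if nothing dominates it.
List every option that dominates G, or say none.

F: duration 11≤19, efficacy 79≥71, side-effect rate 20≤25 — dominates G.
Others (A, B, C, D, E, H, I, J, K, L) are each worse than G on at least one objective.

F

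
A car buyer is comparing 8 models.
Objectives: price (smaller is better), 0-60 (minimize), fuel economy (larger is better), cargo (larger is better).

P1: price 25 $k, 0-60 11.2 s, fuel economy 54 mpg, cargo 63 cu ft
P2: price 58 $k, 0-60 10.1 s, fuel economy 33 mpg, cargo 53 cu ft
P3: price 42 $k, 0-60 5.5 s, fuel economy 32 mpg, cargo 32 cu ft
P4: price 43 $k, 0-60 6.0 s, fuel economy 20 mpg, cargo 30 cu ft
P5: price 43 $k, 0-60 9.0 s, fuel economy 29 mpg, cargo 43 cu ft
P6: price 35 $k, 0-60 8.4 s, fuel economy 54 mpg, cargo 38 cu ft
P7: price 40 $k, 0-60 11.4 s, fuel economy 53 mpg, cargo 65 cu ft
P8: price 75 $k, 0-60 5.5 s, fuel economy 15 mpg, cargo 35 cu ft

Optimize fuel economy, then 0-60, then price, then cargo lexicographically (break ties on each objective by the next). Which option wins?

First maximize fuel economy: best is 54, kept {P1, P6}.
Then minimize 0-60: best is 8.4, kept {P6}.

P6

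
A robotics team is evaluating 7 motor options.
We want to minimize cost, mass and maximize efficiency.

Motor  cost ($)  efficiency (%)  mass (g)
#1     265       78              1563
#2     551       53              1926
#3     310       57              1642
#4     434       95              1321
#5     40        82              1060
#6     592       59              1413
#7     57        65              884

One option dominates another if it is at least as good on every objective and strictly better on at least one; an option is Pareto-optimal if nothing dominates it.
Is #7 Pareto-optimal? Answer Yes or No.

#1: worse on cost (265 vs 57).
#2: worse on cost (551 vs 57).
#3: worse on cost (310 vs 57).
#4: worse on cost (434 vs 57).
#5: worse on mass (1060 vs 884).
#6: worse on cost (592 vs 57).
No option is at least as good as #7 on every objective and strictly better on one.

Yes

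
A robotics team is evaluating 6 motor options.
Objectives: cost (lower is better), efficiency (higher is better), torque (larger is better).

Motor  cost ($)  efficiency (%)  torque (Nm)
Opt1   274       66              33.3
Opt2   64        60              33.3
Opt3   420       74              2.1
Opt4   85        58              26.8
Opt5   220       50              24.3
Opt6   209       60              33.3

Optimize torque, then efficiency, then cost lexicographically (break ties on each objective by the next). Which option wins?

First maximize torque: best is 33.3, kept {Opt1, Opt2, Opt6}.
Then maximize efficiency: best is 66, kept {Opt1}.

Opt1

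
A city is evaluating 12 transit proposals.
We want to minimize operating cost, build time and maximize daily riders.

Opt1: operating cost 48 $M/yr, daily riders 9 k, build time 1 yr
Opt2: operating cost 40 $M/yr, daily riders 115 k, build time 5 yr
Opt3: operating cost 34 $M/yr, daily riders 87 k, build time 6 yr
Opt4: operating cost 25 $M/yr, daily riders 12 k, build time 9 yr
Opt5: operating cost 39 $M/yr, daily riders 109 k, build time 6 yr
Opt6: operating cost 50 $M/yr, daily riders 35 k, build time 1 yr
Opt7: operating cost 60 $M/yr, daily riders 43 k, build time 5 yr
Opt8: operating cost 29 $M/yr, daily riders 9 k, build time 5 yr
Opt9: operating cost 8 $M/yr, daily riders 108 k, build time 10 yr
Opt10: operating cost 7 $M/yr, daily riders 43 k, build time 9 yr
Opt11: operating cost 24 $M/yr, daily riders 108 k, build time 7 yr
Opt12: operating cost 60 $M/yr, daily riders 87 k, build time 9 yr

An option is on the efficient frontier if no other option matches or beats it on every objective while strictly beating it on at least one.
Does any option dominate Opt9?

No

Opt1: worse on operating cost (48 vs 8).
Opt2: worse on operating cost (40 vs 8).
Opt3: worse on operating cost (34 vs 8).
Opt4: worse on operating cost (25 vs 8).
Opt5: worse on operating cost (39 vs 8).
Opt6: worse on operating cost (50 vs 8).
Opt7: worse on operating cost (60 vs 8).
Opt8: worse on operating cost (29 vs 8).
Opt10: worse on daily riders (43 vs 108).
Opt11: worse on operating cost (24 vs 8).
Opt12: worse on operating cost (60 vs 8).
No option is at least as good as Opt9 on every objective and strictly better on one.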